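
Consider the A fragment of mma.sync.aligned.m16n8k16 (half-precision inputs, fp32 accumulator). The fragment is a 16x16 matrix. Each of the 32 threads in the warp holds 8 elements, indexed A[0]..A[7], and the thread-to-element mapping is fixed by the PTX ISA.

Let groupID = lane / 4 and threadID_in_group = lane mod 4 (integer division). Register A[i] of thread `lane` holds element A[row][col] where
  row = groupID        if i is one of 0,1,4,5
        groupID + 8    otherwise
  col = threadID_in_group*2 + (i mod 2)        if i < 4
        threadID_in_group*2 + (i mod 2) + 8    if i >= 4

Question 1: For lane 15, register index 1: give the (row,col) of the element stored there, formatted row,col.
L=15→G=15>>2=3, T=15&3=3
[1]→row 3+0=3  col 3·2+1+0=7

3,7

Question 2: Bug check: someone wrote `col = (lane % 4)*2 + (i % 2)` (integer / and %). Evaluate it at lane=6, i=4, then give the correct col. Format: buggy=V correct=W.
buggy=4 correct=12

`(lane % 4)*2 + (i % 2)`[6,4]⇒4
6: gr=1,th=2
[4] (1+0,2*2+0+8) = (1,12)
col: 4 vs 12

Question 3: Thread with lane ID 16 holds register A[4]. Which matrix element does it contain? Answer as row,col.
4,8

16: gr=4,th=0
[4] (4+0,0*2+0+8) = (4,8)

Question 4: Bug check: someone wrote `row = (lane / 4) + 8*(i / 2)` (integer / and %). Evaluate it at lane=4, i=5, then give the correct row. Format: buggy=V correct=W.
buggy=17 correct=1

`(lane / 4) + 8*(i / 2)`[4,5]⇒17
lane 4: gr=1 (4/4), th=0 (4%4)
i=5: r=1+0=1, c=0*2+1+8=9
row: 17 vs 1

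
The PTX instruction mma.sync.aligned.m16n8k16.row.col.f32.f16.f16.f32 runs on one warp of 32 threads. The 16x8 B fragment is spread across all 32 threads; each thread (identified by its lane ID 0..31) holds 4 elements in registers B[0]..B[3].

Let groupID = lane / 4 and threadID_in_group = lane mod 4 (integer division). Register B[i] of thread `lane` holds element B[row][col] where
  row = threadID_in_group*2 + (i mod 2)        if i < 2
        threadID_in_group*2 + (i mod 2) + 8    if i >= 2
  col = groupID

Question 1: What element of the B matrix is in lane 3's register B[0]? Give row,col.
6,0

3: G=0,T=3
[0] (3*2+0+0,0) = (6,0)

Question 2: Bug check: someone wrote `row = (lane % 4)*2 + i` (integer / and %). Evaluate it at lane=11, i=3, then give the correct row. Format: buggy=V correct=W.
buggy=9 correct=15

`(lane % 4)*2 + i`[11,3]->9
lane 11: g=2 (11/4), t=3 (11%4)
i=3: r=3*2+1+8=15, c=g=2
row: 9 vs 15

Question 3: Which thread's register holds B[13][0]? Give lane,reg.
2,3

c:0=>grp=0  r:13=>rB=1,tig=2,lo=1
L=0*4+2=2  i=1*2+1=3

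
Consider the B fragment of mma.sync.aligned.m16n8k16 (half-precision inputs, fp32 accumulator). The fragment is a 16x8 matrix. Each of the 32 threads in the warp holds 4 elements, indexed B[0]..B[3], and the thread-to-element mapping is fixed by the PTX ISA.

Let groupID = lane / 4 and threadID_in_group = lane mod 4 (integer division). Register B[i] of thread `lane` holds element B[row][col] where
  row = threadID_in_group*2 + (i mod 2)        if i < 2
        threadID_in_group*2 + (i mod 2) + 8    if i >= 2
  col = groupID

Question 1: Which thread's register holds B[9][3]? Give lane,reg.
c=3⇒gr=3  r=9⇒Rb=1,th=0,odd=1
L=3*4+0=12  i=1*2+1=3

12,3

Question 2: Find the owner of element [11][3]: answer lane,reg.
13,3

c:3=>grp=3  r:11=>rB=1,tig=1,lo=1
L=3*4+1=13  i=1*2+1=3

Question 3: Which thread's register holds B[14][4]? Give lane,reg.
19,2

c=4⇒gr=4  r=14⇒Rb=1,th=3,odd=0
L=4*4+3=19  i=1*2+0=2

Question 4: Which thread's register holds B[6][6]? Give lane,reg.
c:6=>grp=6  r:6=>rB=0,tig=3,lo=0
L=6*4+3=27  i=0*2+0=0

27,0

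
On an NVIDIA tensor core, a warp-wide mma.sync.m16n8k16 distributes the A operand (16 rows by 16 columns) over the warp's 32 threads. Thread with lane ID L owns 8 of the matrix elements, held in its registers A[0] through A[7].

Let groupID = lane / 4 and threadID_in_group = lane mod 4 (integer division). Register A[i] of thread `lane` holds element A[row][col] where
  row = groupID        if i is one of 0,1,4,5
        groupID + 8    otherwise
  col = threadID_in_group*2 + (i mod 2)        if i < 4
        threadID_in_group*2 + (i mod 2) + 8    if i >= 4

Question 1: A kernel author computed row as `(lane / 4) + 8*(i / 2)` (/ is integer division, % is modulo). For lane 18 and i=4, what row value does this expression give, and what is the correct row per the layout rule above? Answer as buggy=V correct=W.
`(lane / 4) + 8*(i / 2)`[18,4]⇒20
lane 18: gr=4 (18/4), th=2 (18%4)
i=4: r=4+0=4, c=2*2+0+8=12
row: 20 vs 4

buggy=20 correct=4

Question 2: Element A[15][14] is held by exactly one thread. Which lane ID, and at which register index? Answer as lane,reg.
31,6

r=15->g=7,rb=1  c=14->cb=1,t=3,b0=0
L=7*4+3=31  i=1*4+1*2+0=6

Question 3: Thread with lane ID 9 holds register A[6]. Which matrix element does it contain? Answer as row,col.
9: G=2,T=1
[6] (2+8,1*2+0+8) = (10,10)

10,10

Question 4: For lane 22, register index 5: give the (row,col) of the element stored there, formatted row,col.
5,13

lane 22->22/4=5, 22 mod 4=2
i=5  r:5+0->5  c:2·2+1+8->13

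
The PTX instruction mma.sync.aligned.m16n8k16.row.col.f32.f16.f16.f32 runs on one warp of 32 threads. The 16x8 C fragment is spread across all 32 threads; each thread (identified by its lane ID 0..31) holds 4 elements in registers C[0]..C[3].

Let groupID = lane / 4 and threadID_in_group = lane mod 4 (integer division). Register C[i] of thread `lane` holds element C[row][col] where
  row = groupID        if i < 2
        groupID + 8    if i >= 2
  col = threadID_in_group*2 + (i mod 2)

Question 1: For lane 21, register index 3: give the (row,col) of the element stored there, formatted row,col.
13,3

lane 21: gr=5 (21/4), th=1 (21%4)
i=3: r=5+8=13, c=1*2+1=3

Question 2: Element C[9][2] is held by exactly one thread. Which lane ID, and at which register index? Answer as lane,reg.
5,2

r=9⇒gr=1,Rb=1  c=2⇒th=1,odd=0
L=1*4+1=5  i=1*2+0=2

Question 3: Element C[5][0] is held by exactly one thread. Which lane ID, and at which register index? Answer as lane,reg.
r=5⇒gr=5,Rb=0  c=0⇒th=0,odd=0
L=5*4+0=20  i=0*2+0=0

20,0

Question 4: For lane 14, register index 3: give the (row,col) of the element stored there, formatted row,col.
lane 14: g=3 (14/4), t=2 (14%4)
i=3: r=3+8=11, c=2*2+1=5

11,5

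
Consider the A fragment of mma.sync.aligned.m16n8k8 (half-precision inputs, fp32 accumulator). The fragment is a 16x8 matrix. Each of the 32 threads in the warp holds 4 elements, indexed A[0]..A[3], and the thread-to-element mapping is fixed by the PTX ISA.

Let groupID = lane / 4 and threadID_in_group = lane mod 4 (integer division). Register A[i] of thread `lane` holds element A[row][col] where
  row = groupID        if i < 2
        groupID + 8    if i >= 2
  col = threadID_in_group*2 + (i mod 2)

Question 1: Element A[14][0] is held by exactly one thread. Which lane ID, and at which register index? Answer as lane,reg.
r=14→G=6,rhi=1  c=0→T=0,p=0
L=6*4+0=24  i=1*2+0=2

24,2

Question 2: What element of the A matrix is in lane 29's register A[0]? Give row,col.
L=29->g=29>>2=7, t=29&3=1
[0]->row 7+0=7  col 1·2+0=2

7,2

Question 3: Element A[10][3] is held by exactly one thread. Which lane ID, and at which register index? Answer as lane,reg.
r:10=>grp=2,rB=1  c:3=>tig=1,lo=1
L=2*4+1=9  i=1*2+1=3

9,3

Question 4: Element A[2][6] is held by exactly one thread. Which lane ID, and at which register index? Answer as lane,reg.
11,0

r:2=>grp=2,rB=0  c:6=>tig=3,lo=0
L=2*4+3=11  i=0*2+0=0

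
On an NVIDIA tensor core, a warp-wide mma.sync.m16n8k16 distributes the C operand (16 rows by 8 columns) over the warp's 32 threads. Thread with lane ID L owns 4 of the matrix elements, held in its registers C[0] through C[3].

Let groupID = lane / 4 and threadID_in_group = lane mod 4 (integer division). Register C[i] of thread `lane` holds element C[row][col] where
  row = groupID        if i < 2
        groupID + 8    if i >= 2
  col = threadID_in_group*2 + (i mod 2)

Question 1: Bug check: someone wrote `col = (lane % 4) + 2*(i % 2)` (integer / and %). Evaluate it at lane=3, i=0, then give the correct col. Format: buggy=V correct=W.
buggy=3 correct=6

`(lane % 4) + 2*(i % 2)`[3,0]->3
lane 3: gid=0 (3/4), tid=3 (3%4)
i=0: r=0+0=0, c=3*2+0=6
col: 3 vs 6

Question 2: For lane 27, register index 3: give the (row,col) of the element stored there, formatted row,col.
27: g=6,t=3
[3] (6+8,3*2+1) = (14,7)

14,7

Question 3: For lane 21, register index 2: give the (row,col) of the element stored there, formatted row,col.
13,2

L=21->g=21>>2=5, t=21&3=1
[2]->row 5+8=13  col 1·2+0=2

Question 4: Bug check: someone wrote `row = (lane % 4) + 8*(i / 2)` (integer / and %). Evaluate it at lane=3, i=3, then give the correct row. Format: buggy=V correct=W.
buggy=11 correct=8

`(lane % 4) + 8*(i / 2)`[3,3]->11
lane 3: gid=0 (3/4), tid=3 (3%4)
i=3: r=0+8=8, c=3*2+1=7
row: 11 vs 8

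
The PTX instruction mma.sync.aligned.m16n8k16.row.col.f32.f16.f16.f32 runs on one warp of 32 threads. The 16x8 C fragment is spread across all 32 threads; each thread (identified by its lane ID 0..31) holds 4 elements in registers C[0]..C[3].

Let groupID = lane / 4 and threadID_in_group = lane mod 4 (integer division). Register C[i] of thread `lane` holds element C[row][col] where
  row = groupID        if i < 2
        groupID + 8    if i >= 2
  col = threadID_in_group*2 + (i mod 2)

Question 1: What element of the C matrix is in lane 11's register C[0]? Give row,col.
lane 11->11/4=2, 11 mod 4=3
i=0  r:2+0->2  c:2·3+0->6

2,6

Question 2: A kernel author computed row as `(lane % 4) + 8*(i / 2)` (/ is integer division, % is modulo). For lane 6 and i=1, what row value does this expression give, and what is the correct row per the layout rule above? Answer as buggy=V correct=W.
`(lane % 4) + 8*(i / 2)`[6,1]->2
6: g=1,t=2
[1] (1+0,2*2+1) = (1,5)
row: 2 vs 1

buggy=2 correct=1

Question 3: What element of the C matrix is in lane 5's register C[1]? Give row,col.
1,3

L=5⇒gr=5>>2=1, th=5&3=1
[1]⇒row 1+0=1  col 1·2+1=3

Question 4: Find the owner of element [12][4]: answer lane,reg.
r=12⇒gr=4,Rb=1  c=4⇒th=2,odd=0
L=4*4+2=18  i=1*2+0=2

18,2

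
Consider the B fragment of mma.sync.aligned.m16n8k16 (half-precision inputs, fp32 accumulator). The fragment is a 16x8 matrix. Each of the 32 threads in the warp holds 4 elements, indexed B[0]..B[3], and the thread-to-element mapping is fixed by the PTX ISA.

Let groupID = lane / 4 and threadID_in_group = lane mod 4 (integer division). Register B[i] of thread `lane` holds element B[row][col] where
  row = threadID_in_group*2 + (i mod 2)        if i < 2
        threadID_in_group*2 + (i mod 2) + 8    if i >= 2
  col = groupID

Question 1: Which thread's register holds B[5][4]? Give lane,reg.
c=4->g=4  r=5->rb=0,t=2,b0=1
L=4*4+2=18  i=0*2+1=1

18,1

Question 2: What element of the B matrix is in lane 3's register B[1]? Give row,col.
3: gr=0,th=3
[1] (3*2+1+0,0) = (7,0)

7,0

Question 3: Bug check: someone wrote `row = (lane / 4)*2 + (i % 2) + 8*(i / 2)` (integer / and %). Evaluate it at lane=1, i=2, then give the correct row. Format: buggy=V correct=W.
buggy=8 correct=10

`(lane / 4)*2 + (i % 2) + 8*(i / 2)`[1,2]->8
lane 1->1/4=0, 1 mod 4=1
i=2  r:2·1+0+8->10  c:0
row: 8 vs 10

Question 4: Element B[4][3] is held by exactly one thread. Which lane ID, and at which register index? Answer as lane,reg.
14,0

c=3->g=3  r=4->rb=0,t=2,b0=0
L=3*4+2=14  i=0*2+0=0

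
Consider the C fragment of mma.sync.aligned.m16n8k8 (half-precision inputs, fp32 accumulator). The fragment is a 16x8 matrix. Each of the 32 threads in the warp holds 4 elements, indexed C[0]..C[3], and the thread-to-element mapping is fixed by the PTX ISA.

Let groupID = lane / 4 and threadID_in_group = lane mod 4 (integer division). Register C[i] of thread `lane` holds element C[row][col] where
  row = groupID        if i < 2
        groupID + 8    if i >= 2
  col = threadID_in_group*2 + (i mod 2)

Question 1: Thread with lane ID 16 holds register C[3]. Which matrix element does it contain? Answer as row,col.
lane 16=>16/4=4, 16 mod 4=0
i=3  r:4+8=>12  c:2·0+1=>1

12,1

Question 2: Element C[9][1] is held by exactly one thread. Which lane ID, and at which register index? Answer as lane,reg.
r:9=>grp=1,rB=1  c:1=>tig=0,lo=1
L=1*4+0=4  i=1*2+1=3

4,3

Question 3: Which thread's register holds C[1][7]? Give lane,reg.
r:1=>grp=1,rB=0  c:7=>tig=3,lo=1
L=1*4+3=7  i=0*2+1=1

7,1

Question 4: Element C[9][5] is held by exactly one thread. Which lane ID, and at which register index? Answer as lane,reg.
6,3

r=9⇒gr=1,Rb=1  c=5⇒th=2,odd=1
L=1*4+2=6  i=1*2+1=3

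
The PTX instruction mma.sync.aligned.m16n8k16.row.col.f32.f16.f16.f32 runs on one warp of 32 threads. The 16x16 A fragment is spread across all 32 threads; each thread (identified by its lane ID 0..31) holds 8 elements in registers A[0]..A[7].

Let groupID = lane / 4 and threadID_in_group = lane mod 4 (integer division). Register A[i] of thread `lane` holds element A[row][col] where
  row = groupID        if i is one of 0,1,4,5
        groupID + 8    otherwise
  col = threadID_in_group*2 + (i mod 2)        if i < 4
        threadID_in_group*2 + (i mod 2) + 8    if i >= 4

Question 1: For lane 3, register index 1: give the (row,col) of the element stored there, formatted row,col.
0,7

lane 3: grp=0 (3/4), tig=3 (3%4)
i=1: r=0+0=0, c=3*2+1+0=7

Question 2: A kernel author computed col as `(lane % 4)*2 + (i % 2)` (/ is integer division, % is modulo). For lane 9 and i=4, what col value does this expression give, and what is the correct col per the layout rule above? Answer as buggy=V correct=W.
`(lane % 4)*2 + (i % 2)`[9,4]→2
lane 9→9/4=2, 9 mod 4=1
i=4  r:2+0→2  c:2·1+0+8→10
col: 2 vs 10

buggy=2 correct=10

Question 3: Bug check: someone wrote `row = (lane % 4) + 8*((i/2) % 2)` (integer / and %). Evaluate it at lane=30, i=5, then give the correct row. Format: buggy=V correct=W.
`(lane % 4) + 8*((i/2) % 2)`[30,5]=>2
lane 30=>30/4=7, 30 mod 4=2
i=5  r:7+0=>7  c:2·2+1+8=>13
row: 2 vs 7

buggy=2 correct=7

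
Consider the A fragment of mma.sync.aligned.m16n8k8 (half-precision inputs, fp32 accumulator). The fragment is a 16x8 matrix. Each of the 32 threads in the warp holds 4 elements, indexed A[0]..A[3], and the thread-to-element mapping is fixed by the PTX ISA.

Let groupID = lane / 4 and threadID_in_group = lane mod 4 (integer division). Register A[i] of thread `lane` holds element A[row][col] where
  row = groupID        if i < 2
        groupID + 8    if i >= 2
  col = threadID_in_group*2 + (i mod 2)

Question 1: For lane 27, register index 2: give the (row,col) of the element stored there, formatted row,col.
14,6

lane 27=>27/4=6, 27 mod 4=3
i=2  r:6+8=>14  c:2·3+0=>6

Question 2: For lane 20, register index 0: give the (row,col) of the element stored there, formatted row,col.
lane 20: gr=5 (20/4), th=0 (20%4)
i=0: r=5+0=5, c=0*2+0=0

5,0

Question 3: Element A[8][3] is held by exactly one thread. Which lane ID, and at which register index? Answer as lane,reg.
1,3

r=8→G=0,rhi=1  c=3→T=1,p=1
L=0*4+1=1  i=1*2+1=3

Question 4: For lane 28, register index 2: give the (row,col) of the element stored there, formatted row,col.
lane 28->28/4=7, 28 mod 4=0
i=2  r:7+8->15  c:2·0+0->0

15,0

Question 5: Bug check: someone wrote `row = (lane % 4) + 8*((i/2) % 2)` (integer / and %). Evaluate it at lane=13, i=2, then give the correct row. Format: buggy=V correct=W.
`(lane % 4) + 8*((i/2) % 2)`[13,2]=>9
L=13=>grp=13>>2=3, tig=13&3=1
[2]=>row 3+8=11  col 1·2+0=2
row: 9 vs 11

buggy=9 correct=11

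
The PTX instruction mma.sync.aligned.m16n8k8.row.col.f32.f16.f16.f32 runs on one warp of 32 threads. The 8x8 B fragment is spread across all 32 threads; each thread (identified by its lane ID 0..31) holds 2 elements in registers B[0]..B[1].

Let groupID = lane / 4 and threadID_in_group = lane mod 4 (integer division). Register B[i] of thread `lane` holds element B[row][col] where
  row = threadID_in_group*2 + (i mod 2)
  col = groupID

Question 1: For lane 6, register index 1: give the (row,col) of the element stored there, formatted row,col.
5,1

lane 6=>6/4=1, 6 mod 4=2
i=1  r:2·2+1=>5  c:1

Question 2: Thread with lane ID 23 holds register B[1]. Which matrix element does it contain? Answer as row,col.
7,5

lane 23: g=5 (23/4), t=3 (23%4)
i=1: r=3*2+1=7, c=g=5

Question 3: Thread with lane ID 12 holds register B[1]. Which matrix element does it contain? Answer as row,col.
1,3

12: gr=3,th=0
[1] (0*2+1,3) = (1,3)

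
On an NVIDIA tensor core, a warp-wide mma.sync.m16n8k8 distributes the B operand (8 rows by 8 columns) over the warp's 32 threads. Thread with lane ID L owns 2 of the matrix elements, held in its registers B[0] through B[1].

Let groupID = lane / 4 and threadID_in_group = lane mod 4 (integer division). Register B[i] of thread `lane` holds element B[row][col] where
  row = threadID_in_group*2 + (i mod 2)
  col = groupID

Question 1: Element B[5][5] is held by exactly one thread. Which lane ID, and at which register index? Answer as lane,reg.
c:5=>grp=5  r:5=>tig=2,lo=1
L=5*4+2=22  i=1=1

22,1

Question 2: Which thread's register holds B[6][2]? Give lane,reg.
11,0

c: 2->gid=2  r: 6->tid=3,i&1=0
L=2*4+3=11  i=0=0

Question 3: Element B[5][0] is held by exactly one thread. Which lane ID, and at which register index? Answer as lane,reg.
c=0→G=0  r=5→T=2,p=1
L=0*4+2=2  i=1=1

2,1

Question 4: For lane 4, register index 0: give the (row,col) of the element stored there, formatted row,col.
0,1

L=4→G=4>>2=1, T=4&3=0
[0]→row 0·2+0=0  col G=1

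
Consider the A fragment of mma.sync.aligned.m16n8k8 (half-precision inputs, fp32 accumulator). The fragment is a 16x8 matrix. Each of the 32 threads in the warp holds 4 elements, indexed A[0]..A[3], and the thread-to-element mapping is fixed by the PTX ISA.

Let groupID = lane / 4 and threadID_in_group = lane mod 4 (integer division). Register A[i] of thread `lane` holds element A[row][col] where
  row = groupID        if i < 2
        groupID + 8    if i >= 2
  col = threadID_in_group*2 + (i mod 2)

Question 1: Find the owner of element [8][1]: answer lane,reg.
r=8⇒gr=0,Rb=1  c=1⇒th=0,odd=1
L=0*4+0=0  i=1*2+1=3

0,3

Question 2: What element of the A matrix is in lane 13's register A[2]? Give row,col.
11,2

lane 13=>13/4=3, 13 mod 4=1
i=2  r:3+8=>11  c:2·1+0=>2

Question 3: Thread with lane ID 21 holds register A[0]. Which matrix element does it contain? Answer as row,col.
lane 21→21/4=5, 21 mod 4=1
i=0  r:5+0→5  c:2·1+0→2

5,2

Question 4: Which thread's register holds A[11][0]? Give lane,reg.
12,2

r=11→G=3,rhi=1  c=0→T=0,p=0
L=3*4+0=12  i=1*2+0=2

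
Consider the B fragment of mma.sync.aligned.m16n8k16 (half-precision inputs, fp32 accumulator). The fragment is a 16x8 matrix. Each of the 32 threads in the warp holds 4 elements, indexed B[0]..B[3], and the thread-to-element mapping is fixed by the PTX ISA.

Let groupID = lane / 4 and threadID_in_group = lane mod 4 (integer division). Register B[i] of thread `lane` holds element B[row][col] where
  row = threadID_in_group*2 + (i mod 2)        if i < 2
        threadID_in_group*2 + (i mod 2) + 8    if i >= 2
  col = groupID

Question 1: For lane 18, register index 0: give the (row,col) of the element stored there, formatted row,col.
18: g=4,t=2
[0] (2*2+0+0,4) = (4,4)

4,4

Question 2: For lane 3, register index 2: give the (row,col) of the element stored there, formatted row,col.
14,0

lane 3→3/4=0, 3 mod 4=3
i=2  r:2·3+0+8→14  c:0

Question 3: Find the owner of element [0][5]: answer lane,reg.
20,0

c=5→G=5  r=0→rhi=0,T=0,p=0
L=5*4+0=20  i=0*2+0=0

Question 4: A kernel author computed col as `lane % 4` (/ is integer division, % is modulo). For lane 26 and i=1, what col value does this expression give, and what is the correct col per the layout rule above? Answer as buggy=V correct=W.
`lane % 4`[26,1]⇒2
lane 26: gr=6 (26/4), th=2 (26%4)
i=1: r=2*2+1+0=5, c=gr=6
col: 2 vs 6

buggy=2 correct=6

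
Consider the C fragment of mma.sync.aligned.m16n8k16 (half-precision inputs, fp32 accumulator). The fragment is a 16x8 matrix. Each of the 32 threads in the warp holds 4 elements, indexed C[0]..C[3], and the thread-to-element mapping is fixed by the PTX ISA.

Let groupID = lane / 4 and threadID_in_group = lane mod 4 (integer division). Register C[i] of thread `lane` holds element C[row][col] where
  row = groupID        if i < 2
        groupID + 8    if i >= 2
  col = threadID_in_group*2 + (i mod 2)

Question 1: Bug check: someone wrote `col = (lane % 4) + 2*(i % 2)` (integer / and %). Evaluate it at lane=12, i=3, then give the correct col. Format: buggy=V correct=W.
buggy=2 correct=1

`(lane % 4) + 2*(i % 2)`[12,3]->2
lane 12: gid=3 (12/4), tid=0 (12%4)
i=3: r=3+8=11, c=0*2+1=1
col: 2 vs 1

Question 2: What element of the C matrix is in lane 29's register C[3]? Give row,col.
15,3

lane 29->29/4=7, 29 mod 4=1
i=3  r:7+8->15  c:2·1+1->3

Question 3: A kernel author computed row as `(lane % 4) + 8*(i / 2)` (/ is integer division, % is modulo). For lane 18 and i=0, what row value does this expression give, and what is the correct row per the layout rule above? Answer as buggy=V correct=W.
`(lane % 4) + 8*(i / 2)`[18,0]⇒2
L=18⇒gr=18>>2=4, th=18&3=2
[0]⇒row 4+0=4  col 2·2+0=4
row: 2 vs 4

buggy=2 correct=4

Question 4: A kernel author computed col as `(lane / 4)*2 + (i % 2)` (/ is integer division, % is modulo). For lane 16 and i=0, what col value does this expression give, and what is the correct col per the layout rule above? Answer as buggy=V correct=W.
`(lane / 4)*2 + (i % 2)`[16,0]->8
16: g=4,t=0
[0] (4+0,0*2+0) = (4,0)
col: 8 vs 0

buggy=8 correct=0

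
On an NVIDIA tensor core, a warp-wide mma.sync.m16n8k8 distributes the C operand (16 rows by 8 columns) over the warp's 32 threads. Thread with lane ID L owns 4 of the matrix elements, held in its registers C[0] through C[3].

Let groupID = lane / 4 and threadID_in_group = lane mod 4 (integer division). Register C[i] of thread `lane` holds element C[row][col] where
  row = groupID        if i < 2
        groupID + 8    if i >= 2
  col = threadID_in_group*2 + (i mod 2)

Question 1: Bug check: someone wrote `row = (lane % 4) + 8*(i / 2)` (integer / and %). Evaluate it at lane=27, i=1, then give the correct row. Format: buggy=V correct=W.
buggy=3 correct=6

`(lane % 4) + 8*(i / 2)`[27,1]->3
L=27->g=27>>2=6, t=27&3=3
[1]->row 6+0=6  col 3·2+1=7
row: 3 vs 6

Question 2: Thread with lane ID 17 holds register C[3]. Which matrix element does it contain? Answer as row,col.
12,3

lane 17→17/4=4, 17 mod 4=1
i=3  r:4+8→12  c:2·1+1→3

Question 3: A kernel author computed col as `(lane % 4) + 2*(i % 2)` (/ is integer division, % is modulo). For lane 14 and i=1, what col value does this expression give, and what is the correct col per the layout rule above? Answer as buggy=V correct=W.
`(lane % 4) + 2*(i % 2)`[14,1]⇒4
L=14⇒gr=14>>2=3, th=14&3=2
[1]⇒row 3+0=3  col 2·2+1=5
col: 4 vs 5

buggy=4 correct=5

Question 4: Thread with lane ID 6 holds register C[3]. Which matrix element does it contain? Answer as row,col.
9,5

6: G=1,T=2
[3] (1+8,2*2+1) = (9,5)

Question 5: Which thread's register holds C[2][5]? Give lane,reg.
r=2->g=2,rb=0  c=5->t=2,b0=1
L=2*4+2=10  i=0*2+1=1

10,1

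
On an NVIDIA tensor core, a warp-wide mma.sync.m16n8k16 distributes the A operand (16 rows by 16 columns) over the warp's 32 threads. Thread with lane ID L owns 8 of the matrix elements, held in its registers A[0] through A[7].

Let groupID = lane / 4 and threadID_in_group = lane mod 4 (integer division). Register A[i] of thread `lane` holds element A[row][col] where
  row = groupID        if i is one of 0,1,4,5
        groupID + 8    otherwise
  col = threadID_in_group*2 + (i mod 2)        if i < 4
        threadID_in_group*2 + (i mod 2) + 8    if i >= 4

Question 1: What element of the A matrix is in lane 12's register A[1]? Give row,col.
lane 12: g=3 (12/4), t=0 (12%4)
i=1: r=3+0=3, c=0*2+1+0=1

3,1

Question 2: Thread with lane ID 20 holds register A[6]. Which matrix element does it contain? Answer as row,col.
L=20→G=20>>2=5, T=20&3=0
[6]→row 5+8=13  col 0·2+0+8=8

13,8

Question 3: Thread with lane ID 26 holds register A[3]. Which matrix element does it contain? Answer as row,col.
lane 26→26/4=6, 26 mod 4=2
i=3  r:6+8→14  c:2·2+1+0→5

14,5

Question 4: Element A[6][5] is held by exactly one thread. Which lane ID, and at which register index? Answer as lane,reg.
26,1

r:6=>grp=6,rB=0  c:5=>cB=0,tig=2,lo=1
L=6*4+2=26  i=0*4+0*2+1=1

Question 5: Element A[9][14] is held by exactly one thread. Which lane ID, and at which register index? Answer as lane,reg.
7,6

r=9->g=1,rb=1  c=14->cb=1,t=3,b0=0
L=1*4+3=7  i=1*4+1*2+0=6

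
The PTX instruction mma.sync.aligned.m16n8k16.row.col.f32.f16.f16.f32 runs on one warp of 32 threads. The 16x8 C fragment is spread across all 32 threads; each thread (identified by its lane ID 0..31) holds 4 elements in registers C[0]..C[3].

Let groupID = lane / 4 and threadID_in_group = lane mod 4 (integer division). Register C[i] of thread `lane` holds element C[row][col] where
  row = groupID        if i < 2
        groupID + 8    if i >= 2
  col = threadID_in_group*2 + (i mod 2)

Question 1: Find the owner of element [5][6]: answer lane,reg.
r=5→G=5,rhi=0  c=6→T=3,p=0
L=5*4+3=23  i=0*2+0=0

23,0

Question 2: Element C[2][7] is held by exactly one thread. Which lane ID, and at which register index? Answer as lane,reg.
r: 2->gid=2,r8=0  c: 7->tid=3,i&1=1
L=2*4+3=11  i=0*2+1=1

11,1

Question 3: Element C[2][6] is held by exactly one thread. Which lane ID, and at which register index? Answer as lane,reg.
r: 2->gid=2,r8=0  c: 6->tid=3,i&1=0
L=2*4+3=11  i=0*2+0=0

11,0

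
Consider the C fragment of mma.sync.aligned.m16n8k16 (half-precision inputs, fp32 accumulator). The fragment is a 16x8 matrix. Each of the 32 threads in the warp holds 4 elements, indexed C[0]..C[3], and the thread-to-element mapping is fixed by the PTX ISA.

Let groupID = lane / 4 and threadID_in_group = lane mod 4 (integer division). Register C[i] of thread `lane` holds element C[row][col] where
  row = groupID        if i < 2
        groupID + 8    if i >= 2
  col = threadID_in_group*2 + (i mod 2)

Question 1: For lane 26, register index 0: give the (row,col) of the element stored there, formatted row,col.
6,4

L=26->gid=26>>2=6, tid=26&3=2
[0]->row 6+0=6  col 2·2+0=4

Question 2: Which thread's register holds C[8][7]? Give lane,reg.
r=8->g=0,rb=1  c=7->t=3,b0=1
L=0*4+3=3  i=1*2+1=3

3,3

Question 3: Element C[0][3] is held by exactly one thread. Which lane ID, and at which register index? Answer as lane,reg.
r=0⇒gr=0,Rb=0  c=3⇒th=1,odd=1
L=0*4+1=1  i=0*2+1=1

1,1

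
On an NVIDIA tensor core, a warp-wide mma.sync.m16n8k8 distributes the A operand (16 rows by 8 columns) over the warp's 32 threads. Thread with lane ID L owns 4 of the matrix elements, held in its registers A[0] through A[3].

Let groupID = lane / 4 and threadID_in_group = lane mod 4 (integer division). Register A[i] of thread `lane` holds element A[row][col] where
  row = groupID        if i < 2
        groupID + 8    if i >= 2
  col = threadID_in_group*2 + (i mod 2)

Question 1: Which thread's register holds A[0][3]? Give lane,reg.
r:0=>grp=0,rB=0  c:3=>tig=1,lo=1
L=0*4+1=1  i=0*2+1=1

1,1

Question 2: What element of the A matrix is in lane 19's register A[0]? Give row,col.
4,6

lane 19->19/4=4, 19 mod 4=3
i=0  r:4+0->4  c:2·3+0->6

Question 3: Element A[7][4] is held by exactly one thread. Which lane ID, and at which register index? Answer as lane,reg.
30,0

r: 7->gid=7,r8=0  c: 4->tid=2,i&1=0
L=7*4+2=30  i=0*2+0=0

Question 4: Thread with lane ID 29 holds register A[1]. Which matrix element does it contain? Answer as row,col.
L=29→G=29>>2=7, T=29&3=1
[1]→row 7+0=7  col 1·2+1=3

7,3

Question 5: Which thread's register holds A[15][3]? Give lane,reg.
r=15->g=7,rb=1  c=3->t=1,b0=1
L=7*4+1=29  i=1*2+1=3

29,3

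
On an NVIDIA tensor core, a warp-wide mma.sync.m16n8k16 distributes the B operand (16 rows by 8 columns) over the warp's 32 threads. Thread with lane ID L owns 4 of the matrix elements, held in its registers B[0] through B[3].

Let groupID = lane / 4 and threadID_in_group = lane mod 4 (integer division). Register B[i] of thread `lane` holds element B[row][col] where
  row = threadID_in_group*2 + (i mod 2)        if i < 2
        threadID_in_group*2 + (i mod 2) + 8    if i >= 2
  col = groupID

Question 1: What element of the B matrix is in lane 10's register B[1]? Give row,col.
5,2

10: gid=2,tid=2
[1] (2*2+1+0,2) = (5,2)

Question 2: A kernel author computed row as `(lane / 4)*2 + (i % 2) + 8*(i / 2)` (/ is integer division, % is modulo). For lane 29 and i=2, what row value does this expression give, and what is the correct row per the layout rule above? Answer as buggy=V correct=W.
buggy=22 correct=10

`(lane / 4)*2 + (i % 2) + 8*(i / 2)`[29,2]=>22
29: grp=7,tig=1
[2] (1*2+0+8,7) = (10,7)
row: 22 vs 10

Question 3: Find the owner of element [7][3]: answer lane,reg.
c: 3->gid=3  r: 7->r8=0,tid=3,i&1=1
L=3*4+3=15  i=0*2+1=1

15,1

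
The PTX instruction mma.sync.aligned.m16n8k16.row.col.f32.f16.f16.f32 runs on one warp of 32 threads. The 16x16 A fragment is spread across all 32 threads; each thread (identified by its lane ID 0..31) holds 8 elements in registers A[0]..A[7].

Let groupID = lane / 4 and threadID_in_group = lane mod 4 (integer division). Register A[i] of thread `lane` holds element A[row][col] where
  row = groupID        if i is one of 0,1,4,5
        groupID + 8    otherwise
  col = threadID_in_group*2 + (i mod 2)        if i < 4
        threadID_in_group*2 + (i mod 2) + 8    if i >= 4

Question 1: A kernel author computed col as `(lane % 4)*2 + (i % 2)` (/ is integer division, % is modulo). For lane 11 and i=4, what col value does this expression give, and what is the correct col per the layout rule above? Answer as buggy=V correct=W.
`(lane % 4)*2 + (i % 2)`[11,4]->6
lane 11: gid=2 (11/4), tid=3 (11%4)
i=4: r=2+0=2, c=3*2+0+8=14
col: 6 vs 14

buggy=6 correct=14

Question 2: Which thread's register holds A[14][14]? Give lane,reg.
27,6

r=14->g=6,rb=1  c=14->cb=1,t=3,b0=0
L=6*4+3=27  i=1*4+1*2+0=6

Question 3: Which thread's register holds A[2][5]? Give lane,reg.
10,1

r=2->g=2,rb=0  c=5->cb=0,t=2,b0=1
L=2*4+2=10  i=0*4+0*2+1=1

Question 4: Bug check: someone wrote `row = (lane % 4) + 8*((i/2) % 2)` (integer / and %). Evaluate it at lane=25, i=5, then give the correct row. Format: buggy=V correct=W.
`(lane % 4) + 8*((i/2) % 2)`[25,5]→1
lane 25→25/4=6, 25 mod 4=1
i=5  r:6+0→6  c:2·1+1+8→11
row: 1 vs 6

buggy=1 correct=6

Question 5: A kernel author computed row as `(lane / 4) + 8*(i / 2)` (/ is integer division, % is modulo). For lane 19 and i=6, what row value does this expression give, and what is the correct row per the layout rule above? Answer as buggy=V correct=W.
`(lane / 4) + 8*(i / 2)`[19,6]⇒28
lane 19⇒19/4=4, 19 mod 4=3
i=6  r:4+8⇒12  c:2·3+0+8⇒14
row: 28 vs 12

buggy=28 correct=12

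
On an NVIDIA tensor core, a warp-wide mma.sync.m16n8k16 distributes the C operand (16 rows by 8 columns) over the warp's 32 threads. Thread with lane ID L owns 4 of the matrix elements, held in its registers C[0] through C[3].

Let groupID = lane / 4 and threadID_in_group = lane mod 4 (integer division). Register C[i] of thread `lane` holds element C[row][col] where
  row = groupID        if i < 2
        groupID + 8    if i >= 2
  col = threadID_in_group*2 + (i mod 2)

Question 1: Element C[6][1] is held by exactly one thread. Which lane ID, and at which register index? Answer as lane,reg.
24,1

r=6⇒gr=6,Rb=0  c=1⇒th=0,odd=1
L=6*4+0=24  i=0*2+1=1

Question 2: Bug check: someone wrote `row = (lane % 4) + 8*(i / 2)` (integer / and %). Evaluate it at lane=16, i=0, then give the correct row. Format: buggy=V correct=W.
buggy=0 correct=4

`(lane % 4) + 8*(i / 2)`[16,0]->0
lane 16: gid=4 (16/4), tid=0 (16%4)
i=0: r=4+0=4, c=0*2+0=0
row: 0 vs 4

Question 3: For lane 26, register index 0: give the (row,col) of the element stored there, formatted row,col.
L=26=>grp=26>>2=6, tig=26&3=2
[0]=>row 6+0=6  col 2·2+0=4

6,4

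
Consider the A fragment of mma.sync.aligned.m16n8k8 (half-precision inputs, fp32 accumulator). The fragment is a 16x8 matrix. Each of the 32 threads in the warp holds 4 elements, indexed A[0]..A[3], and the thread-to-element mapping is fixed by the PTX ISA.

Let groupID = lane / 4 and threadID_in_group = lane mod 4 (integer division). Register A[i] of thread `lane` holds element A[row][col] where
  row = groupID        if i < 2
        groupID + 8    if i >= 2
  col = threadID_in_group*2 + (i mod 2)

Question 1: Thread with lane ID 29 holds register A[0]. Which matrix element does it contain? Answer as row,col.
lane 29: gid=7 (29/4), tid=1 (29%4)
i=0: r=7+0=7, c=1*2+0=2

7,2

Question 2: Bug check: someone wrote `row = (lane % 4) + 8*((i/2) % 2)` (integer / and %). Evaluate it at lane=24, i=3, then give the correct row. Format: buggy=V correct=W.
buggy=8 correct=14

`(lane % 4) + 8*((i/2) % 2)`[24,3]->8
lane 24->24/4=6, 24 mod 4=0
i=3  r:6+8->14  c:2·0+1->1
row: 8 vs 14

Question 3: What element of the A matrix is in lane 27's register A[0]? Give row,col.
6,6

lane 27=>27/4=6, 27 mod 4=3
i=0  r:6+0=>6  c:2·3+0=>6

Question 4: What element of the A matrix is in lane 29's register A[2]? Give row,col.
15,2

29: G=7,T=1
[2] (7+8,1*2+0) = (15,2)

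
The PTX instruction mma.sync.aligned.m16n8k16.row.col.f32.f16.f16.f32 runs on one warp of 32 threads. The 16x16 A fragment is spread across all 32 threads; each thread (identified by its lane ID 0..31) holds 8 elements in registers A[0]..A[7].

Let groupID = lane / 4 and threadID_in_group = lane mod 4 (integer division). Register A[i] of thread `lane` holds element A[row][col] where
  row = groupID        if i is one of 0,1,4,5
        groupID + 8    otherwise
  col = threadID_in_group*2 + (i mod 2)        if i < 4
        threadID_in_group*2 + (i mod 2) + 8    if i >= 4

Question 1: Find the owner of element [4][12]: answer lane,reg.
18,4

r=4⇒gr=4,Rb=0  c=12⇒Cb=1,th=2,odd=0
L=4*4+2=18  i=1*4+0*2+0=4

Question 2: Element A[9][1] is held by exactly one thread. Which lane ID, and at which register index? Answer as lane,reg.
4,3

r=9→G=1,rhi=1  c=1→chi=0,T=0,p=1
L=1*4+0=4  i=0*4+1*2+1=3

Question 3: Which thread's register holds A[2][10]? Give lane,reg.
r=2⇒gr=2,Rb=0  c=10⇒Cb=1,th=1,odd=0
L=2*4+1=9  i=1*4+0*2+0=4

9,4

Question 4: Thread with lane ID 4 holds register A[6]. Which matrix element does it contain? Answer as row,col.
9,8

lane 4: G=1 (4/4), T=0 (4%4)
i=6: r=1+8=9, c=0*2+0+8=8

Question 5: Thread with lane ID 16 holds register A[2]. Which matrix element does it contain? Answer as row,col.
lane 16: gr=4 (16/4), th=0 (16%4)
i=2: r=4+8=12, c=0*2+0+0=0

12,0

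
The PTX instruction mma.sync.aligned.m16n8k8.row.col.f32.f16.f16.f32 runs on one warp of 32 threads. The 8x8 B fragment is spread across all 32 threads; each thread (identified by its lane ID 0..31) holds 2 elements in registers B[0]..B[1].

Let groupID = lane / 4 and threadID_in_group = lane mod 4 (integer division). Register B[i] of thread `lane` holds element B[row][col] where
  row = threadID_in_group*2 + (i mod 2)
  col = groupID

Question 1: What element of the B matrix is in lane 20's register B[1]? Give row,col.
lane 20→20/4=5, 20 mod 4=0
i=1  r:2·0+1→1  c:5

1,5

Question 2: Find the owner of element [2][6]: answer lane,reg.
25,0

c=6→G=6  r=2→T=1,p=0
L=6*4+1=25  i=0=0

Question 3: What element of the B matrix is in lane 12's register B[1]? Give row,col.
1,3

12: grp=3,tig=0
[1] (0*2+1,3) = (1,3)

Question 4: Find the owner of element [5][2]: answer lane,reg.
c=2->g=2  r=5->t=2,b0=1
L=2*4+2=10  i=1=1

10,1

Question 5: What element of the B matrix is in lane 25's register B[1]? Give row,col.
L=25->gid=25>>2=6, tid=25&3=1
[1]->row 1·2+1=3  col gid=6

3,6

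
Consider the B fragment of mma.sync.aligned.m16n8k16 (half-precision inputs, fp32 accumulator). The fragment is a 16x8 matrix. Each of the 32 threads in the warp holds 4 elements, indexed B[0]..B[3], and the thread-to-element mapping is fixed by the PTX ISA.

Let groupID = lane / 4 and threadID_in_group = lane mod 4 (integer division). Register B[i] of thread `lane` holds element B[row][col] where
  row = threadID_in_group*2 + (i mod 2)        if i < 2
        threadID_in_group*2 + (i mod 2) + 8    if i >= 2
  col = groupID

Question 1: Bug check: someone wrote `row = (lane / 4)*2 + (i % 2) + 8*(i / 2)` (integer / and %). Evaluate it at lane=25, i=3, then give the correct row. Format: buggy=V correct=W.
`(lane / 4)*2 + (i % 2) + 8*(i / 2)`[25,3]->21
lane 25: g=6 (25/4), t=1 (25%4)
i=3: r=1*2+1+8=11, c=g=6
row: 21 vs 11

buggy=21 correct=11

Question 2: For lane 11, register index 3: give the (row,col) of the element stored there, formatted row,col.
15,2

lane 11->11/4=2, 11 mod 4=3
i=3  r:2·3+1+8->15  c:2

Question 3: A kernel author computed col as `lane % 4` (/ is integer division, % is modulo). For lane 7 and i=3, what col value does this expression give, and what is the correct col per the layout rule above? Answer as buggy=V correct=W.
buggy=3 correct=1

`lane % 4`[7,3]->3
L=7->gid=7>>2=1, tid=7&3=3
[3]->row 3·2+1+8=15  col gid=1
col: 3 vs 1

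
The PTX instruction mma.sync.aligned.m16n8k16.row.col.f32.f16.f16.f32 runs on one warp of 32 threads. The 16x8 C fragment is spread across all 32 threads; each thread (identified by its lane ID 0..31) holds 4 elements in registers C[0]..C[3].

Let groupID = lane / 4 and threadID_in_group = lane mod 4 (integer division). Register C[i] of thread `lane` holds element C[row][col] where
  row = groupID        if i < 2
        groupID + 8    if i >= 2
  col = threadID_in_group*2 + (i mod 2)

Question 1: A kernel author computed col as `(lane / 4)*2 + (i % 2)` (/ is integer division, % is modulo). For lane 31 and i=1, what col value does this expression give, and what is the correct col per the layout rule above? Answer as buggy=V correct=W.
`(lane / 4)*2 + (i % 2)`[31,1]→15
L=31→G=31>>2=7, T=31&3=3
[1]→row 7+0=7  col 3·2+1=7
col: 15 vs 7

buggy=15 correct=7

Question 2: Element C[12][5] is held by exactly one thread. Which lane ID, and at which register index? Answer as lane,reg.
18,3

r=12→G=4,rhi=1  c=5→T=2,p=1
L=4*4+2=18  i=1*2+1=3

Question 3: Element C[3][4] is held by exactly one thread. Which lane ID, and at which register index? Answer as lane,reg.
14,0

r: 3->gid=3,r8=0  c: 4->tid=2,i&1=0
L=3*4+2=14  i=0*2+0=0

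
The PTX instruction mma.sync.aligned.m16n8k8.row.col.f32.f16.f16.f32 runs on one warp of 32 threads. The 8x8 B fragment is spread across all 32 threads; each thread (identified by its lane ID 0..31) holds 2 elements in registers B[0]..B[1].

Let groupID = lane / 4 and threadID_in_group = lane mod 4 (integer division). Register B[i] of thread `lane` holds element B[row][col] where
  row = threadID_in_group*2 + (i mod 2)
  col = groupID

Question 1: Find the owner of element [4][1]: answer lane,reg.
6,0

c:1=>grp=1  r:4=>tig=2,lo=0
L=1*4+2=6  i=0=0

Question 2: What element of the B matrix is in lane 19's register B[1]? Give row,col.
lane 19: gr=4 (19/4), th=3 (19%4)
i=1: r=3*2+1=7, c=gr=4

7,4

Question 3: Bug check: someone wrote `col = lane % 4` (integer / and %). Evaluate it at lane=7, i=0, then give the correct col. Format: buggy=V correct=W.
`lane % 4`[7,0]->3
7: g=1,t=3
[0] (3*2+0,1) = (6,1)
col: 3 vs 1

buggy=3 correct=1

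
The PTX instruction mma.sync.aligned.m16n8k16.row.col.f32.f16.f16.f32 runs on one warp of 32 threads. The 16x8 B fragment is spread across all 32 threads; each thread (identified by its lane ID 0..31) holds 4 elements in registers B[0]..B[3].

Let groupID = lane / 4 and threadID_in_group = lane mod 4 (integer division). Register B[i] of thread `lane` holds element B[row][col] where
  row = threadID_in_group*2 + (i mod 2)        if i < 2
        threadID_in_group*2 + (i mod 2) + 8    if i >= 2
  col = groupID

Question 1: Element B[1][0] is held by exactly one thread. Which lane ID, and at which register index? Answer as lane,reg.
c:0=>grp=0  r:1=>rB=0,tig=0,lo=1
L=0*4+0=0  i=0*2+1=1

0,1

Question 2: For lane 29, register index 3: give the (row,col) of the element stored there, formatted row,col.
29: g=7,t=1
[3] (1*2+1+8,7) = (11,7)

11,7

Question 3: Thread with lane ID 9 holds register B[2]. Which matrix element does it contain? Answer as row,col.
lane 9->9/4=2, 9 mod 4=1
i=2  r:2·1+0+8->10  c:2

10,2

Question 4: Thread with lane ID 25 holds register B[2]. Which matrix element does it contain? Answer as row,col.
10,6

25: g=6,t=1
[2] (1*2+0+8,6) = (10,6)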